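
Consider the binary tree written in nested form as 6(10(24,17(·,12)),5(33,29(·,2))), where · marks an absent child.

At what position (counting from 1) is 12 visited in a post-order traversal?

Post-order visits the left subtree, then the right subtree, then the node.
At 6: go left to 10.
  At 10: go left to 24.
    24 is a leaf — visit 24.
  At 10: go right to 17.
    At 17: no left child.
    At 17: go right to 12.
      12 is a leaf — visit 12.
    Visit 17.
  Visit 10.
At 6: go right to 5.
  At 5: go left to 33.
    33 is a leaf — visit 33.
  At 5: go right to 29.
    At 29: no left child.
    At 29: go right to 2.
      2 is a leaf — visit 2.
    Visit 29.
  Visit 5.
Visit 6.
Full post-order sequence: 24, 12, 17, 10, 33, 2, 29, 5, 6.

2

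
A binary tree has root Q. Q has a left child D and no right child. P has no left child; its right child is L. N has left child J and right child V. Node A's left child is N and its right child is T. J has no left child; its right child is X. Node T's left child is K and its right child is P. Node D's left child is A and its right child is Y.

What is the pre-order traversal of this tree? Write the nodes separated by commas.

Pre-order visits the node, then its left subtree, then its right subtree.
Visit Q.
At Q: go left to D.
  Visit D.
  At D: go left to A.
    Visit A.
    At A: go left to N.
      Visit N.
      At N: go left to J.
        Visit J.
        At J: no left child.
        At J: go right to X.
          X is a leaf — visit X.
      At N: go right to V.
        V is a leaf — visit V.
    At A: go right to T.
      Visit T.
      At T: go left to K.
        K is a leaf — visit K.
      At T: go right to P.
        Visit P.
        At P: no left child.
        At P: go right to L.
          L is a leaf — visit L.
  At D: go right to Y.
    Y is a leaf — visit Y.
At Q: no right child.

Q, D, A, N, J, X, V, T, K, P, L, Y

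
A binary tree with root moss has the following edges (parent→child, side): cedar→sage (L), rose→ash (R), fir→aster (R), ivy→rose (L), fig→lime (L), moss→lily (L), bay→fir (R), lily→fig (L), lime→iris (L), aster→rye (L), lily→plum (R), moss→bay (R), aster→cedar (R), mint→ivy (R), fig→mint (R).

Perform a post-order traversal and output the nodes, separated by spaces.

iris lime ash rose ivy mint fig plum lily rye sage cedar aster fir bay moss

Post-order visits the left subtree, then the right subtree, then the node.
At moss: go left to lily.
  At lily: go left to fig.
    At fig: go left to lime.
      At lime: go left to iris.
        iris is a leaf — visit iris.
      At lime: no right child.
      Visit lime.
    At fig: go right to mint.
      At mint: no left child.
      At mint: go right to ivy.
        At ivy: go left to rose.
          At rose: no left child.
          At rose: go right to ash.
            ash is a leaf — visit ash.
          Visit rose.
        At ivy: no right child.
        Visit ivy.
      Visit mint.
    Visit fig.
  At lily: go right to plum.
    plum is a leaf — visit plum.
  Visit lily.
At moss: go right to bay.
  At bay: no left child.
  At bay: go right to fir.
    At fir: no left child.
    At fir: go right to aster.
      At aster: go left to rye.
        rye is a leaf — visit rye.
      At aster: go right to cedar.
        At cedar: go left to sage.
          sage is a leaf — visit sage.
        At cedar: no right child.
        Visit cedar.
      Visit aster.
    Visit fir.
  Visit bay.
Visit moss.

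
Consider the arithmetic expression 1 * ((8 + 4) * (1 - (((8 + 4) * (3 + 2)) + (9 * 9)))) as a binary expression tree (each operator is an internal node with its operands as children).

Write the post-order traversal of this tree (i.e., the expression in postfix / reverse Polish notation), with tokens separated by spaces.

Post-order on an expression tree gives postfix notation: for each operator, emit left operand, right operand, then the operator.

1 8 4 + 1 8 4 + 3 2 + * 9 9 * + - * *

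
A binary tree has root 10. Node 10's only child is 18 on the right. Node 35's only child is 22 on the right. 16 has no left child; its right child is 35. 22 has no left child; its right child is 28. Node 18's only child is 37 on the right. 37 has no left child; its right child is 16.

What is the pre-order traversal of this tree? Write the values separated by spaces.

Pre-order visits the node, then its left subtree, then its right subtree.
Visit 10.
At 10: no left child.
At 10: go right to 18.
  Visit 18.
  At 18: no left child.
  At 18: go right to 37.
    Visit 37.
    At 37: no left child.
    At 37: go right to 16.
      Visit 16.
      At 16: no left child.
      At 16: go right to 35.
        Visit 35.
        At 35: no left child.
        At 35: go right to 22.
          Visit 22.
          At 22: no left child.
          At 22: go right to 28.
            28 is a leaf — visit 28.

10 18 37 16 35 22 28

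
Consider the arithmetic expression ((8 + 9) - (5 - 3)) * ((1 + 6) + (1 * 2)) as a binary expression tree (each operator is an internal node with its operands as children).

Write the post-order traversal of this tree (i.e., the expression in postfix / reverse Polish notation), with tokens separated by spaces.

8 9 + 5 3 - - 1 6 + 1 2 * + *

Post-order on an expression tree gives postfix notation: for each operator, emit left operand, right operand, then the operator.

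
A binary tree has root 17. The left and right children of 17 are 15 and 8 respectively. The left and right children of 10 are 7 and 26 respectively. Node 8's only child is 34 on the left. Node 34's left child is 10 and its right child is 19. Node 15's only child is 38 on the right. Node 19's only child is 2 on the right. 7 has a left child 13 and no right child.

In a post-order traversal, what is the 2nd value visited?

Post-order visits the left subtree, then the right subtree, then the node.
At 17: go left to 15.
  At 15: no left child.
  At 15: go right to 38.
    38 is a leaf — visit 38.
  Visit 15.
At 17: go right to 8.
  At 8: go left to 34.
    At 34: go left to 10.
      At 10: go left to 7.
        At 7: go left to 13.
          13 is a leaf — visit 13.
        At 7: no right child.
        Visit 7.
      At 10: go right to 26.
        26 is a leaf — visit 26.
      Visit 10.
    At 34: go right to 19.
      At 19: no left child.
      At 19: go right to 2.
        2 is a leaf — visit 2.
      Visit 19.
    Visit 34.
  At 8: no right child.
  Visit 8.
Visit 17.
Full post-order sequence: 38, 15, 13, 7, 26, 10, 2, 19, 34, 8, 17.

15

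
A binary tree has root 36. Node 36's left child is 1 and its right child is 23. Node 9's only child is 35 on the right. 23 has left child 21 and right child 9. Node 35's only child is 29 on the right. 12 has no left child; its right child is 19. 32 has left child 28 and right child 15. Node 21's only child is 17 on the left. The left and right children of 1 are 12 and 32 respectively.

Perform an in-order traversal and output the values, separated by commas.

12, 19, 1, 28, 32, 15, 36, 17, 21, 23, 9, 35, 29

In-order visits the left subtree, then the node, then the right subtree.
At 36: go left to 1.
  At 1: go left to 12.
    At 12: no left child.
    Visit 12.
    At 12: go right to 19.
      19 is a leaf — visit 19.
  Visit 1.
  At 1: go right to 32.
    At 32: go left to 28.
      28 is a leaf — visit 28.
    Visit 32.
    At 32: go right to 15.
      15 is a leaf — visit 15.
Visit 36.
At 36: go right to 23.
  At 23: go left to 21.
    At 21: go left to 17.
      17 is a leaf — visit 17.
    Visit 21.
    At 21: no right child.
  Visit 23.
  At 23: go right to 9.
    At 9: no left child.
    Visit 9.
    At 9: go right to 35.
      At 35: no left child.
      Visit 35.
      At 35: go right to 29.
        29 is a leaf — visit 29.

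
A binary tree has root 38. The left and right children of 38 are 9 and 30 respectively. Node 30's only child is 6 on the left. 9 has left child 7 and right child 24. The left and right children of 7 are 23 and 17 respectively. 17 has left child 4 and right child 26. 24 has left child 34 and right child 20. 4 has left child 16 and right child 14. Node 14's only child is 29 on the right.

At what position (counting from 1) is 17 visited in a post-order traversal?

Post-order visits the left subtree, then the right subtree, then the node.
At 38: go left to 9.
  At 9: go left to 7.
    At 7: go left to 23.
      23 is a leaf — visit 23.
    At 7: go right to 17.
      At 17: go left to 4.
        At 4: go left to 16.
          16 is a leaf — visit 16.
        At 4: go right to 14.
          At 14: no left child.
          At 14: go right to 29.
            29 is a leaf — visit 29.
          Visit 14.
        Visit 4.
      At 17: go right to 26.
        26 is a leaf — visit 26.
      Visit 17.
    Visit 7.
  At 9: go right to 24.
    At 24: go left to 34.
      34 is a leaf — visit 34.
    At 24: go right to 20.
      20 is a leaf — visit 20.
    Visit 24.
  Visit 9.
At 38: go right to 30.
  At 30: go left to 6.
    6 is a leaf — visit 6.
  At 30: no right child.
  Visit 30.
Visit 38.
Full post-order sequence: 23, 16, 29, 14, 4, 26, 17, 7, 34, 20, 24, 9, 6, 30, 38.

7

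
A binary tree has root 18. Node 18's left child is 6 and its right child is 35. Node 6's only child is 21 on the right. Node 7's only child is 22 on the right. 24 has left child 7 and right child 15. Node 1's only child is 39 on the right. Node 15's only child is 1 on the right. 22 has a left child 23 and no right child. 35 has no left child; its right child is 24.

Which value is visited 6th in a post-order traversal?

Post-order visits the left subtree, then the right subtree, then the node.
At 18: go left to 6.
  At 6: no left child.
  At 6: go right to 21.
    21 is a leaf — visit 21.
  Visit 6.
At 18: go right to 35.
  At 35: no left child.
  At 35: go right to 24.
    At 24: go left to 7.
      At 7: no left child.
      At 7: go right to 22.
        At 22: go left to 23.
          23 is a leaf — visit 23.
        At 22: no right child.
        Visit 22.
      Visit 7.
    At 24: go right to 15.
      At 15: no left child.
      At 15: go right to 1.
        At 1: no left child.
        At 1: go right to 39.
          39 is a leaf — visit 39.
        Visit 1.
      Visit 15.
    Visit 24.
  Visit 35.
Visit 18.
Full post-order sequence: 21, 6, 23, 22, 7, 39, 1, 15, 24, 35, 18.

39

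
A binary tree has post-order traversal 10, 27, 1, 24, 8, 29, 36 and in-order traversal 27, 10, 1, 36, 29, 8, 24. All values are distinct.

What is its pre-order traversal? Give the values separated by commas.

The last element of post-order is the root; it splits in-order into left and right subtrees.
Root 36: left subtree has 3 nodes {27, 10, 1}, right has 3 {29, 8, 24}.
  Root 1: left subtree has 2 nodes {27, 10}, right has 0 { }.
    Root 27: left subtree has 0 nodes { }, right has 1 {10}.
  Root 29: left subtree has 0 nodes { }, right has 2 {8, 24}.
    Root 8: left subtree has 0 nodes { }, right has 1 {24}.

36, 1, 27, 10, 29, 8, 24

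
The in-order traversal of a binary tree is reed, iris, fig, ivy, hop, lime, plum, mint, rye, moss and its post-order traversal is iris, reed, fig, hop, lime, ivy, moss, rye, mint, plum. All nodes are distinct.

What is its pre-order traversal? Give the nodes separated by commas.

plum, ivy, fig, reed, iris, lime, hop, mint, rye, moss

The last element of post-order is the root; it splits in-order into left and right subtrees.
Root plum: left subtree has 6 nodes {reed, iris, fig, ivy, hop, lime}, right has 3 {mint, rye, moss}.
  Root ivy: left subtree has 3 nodes {reed, iris, fig}, right has 2 {hop, lime}.
    Root fig: left subtree has 2 nodes {reed, iris}, right has 0 { }.
      Root reed: left subtree has 0 nodes { }, right has 1 {iris}.
    Root lime: left subtree has 1 node {hop}, right has 0 { }.
  Root mint: left subtree has 0 nodes { }, right has 2 {rye, moss}.
    Root rye: left subtree has 0 nodes { }, right has 1 {moss}.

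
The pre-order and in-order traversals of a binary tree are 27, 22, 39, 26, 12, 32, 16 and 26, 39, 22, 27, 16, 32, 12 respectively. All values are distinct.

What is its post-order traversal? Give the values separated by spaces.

The first element of pre-order is the root; it splits in-order into left and right subtrees.
Root 27: left subtree has 3 nodes {26, 39, 22}, right has 3 {16, 32, 12}.
  Root 22: left subtree has 2 nodes {26, 39}, right has 0 { }.
    Root 39: left subtree has 1 node {26}, right has 0 { }.
  Root 12: left subtree has 2 nodes {16, 32}, right has 0 { }.
    Root 32: left subtree has 1 node {16}, right has 0 { }.

26 39 22 16 32 12 27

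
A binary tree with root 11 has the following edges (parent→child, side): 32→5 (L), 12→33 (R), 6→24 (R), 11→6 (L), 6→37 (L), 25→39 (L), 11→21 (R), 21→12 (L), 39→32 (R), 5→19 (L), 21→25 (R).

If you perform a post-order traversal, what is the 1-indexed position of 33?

Post-order visits the left subtree, then the right subtree, then the node.
At 11: go left to 6.
  At 6: go left to 37.
    37 is a leaf — visit 37.
  At 6: go right to 24.
    24 is a leaf — visit 24.
  Visit 6.
At 11: go right to 21.
  At 21: go left to 12.
    At 12: no left child.
    At 12: go right to 33.
      33 is a leaf — visit 33.
    Visit 12.
  At 21: go right to 25.
    At 25: go left to 39.
      At 39: no left child.
      At 39: go right to 32.
        At 32: go left to 5.
          At 5: go left to 19.
            19 is a leaf — visit 19.
          At 5: no right child.
          Visit 5.
        At 32: no right child.
        Visit 32.
      Visit 39.
    At 25: no right child.
    Visit 25.
  Visit 21.
Visit 11.
Full post-order sequence: 37, 24, 6, 33, 12, 19, 5, 32, 39, 25, 21, 11.

4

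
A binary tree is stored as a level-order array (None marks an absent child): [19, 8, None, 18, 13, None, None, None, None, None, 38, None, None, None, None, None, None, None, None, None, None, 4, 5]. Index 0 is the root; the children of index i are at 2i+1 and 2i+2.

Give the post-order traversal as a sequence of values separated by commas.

18, 4, 5, 38, 13, 8, 19

Post-order visits the left subtree, then the right subtree, then the node.
At 19: go left to 8.
  At 8: go left to 18.
    18 is a leaf — visit 18.
  At 8: go right to 13.
    At 13: no left child.
    At 13: go right to 38.
      At 38: go left to 4.
        4 is a leaf — visit 4.
      At 38: go right to 5.
        5 is a leaf — visit 5.
      Visit 38.
    Visit 13.
  Visit 8.
At 19: no right child.
Visit 19.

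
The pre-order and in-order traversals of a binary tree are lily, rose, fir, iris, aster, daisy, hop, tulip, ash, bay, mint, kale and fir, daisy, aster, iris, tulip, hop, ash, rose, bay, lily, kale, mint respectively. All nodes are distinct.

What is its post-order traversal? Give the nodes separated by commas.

The first element of pre-order is the root; it splits in-order into left and right subtrees.
Root lily: left subtree has 9 nodes {fir, daisy, aster, iris, tulip, hop, ash, rose, bay}, right has 2 {kale, mint}.
  Root rose: left subtree has 7 nodes {fir, daisy, aster, iris, tulip, hop, ash}, right has 1 {bay}.
    Root fir: left subtree has 0 nodes { }, right has 6 {daisy, aster, iris, tulip, hop, ash}.
      Root iris: left subtree has 2 nodes {daisy, aster}, right has 3 {tulip, hop, ash}.
        Root aster: left subtree has 1 node {daisy}, right has 0 { }.
        Root hop: left subtree has 1 node {tulip}, right has 1 {ash}.
  Root mint: left subtree has 1 node {kale}, right has 0 { }.

daisy, aster, tulip, ash, hop, iris, fir, bay, rose, kale, mint, lily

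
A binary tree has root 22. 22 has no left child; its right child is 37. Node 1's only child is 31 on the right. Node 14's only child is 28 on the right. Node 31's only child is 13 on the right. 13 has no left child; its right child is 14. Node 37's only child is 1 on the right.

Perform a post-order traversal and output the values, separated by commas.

28, 14, 13, 31, 1, 37, 22

Post-order visits the left subtree, then the right subtree, then the node.
At 22: no left child.
At 22: go right to 37.
  At 37: no left child.
  At 37: go right to 1.
    At 1: no left child.
    At 1: go right to 31.
      At 31: no left child.
      At 31: go right to 13.
        At 13: no left child.
        At 13: go right to 14.
          At 14: no left child.
          At 14: go right to 28.
            28 is a leaf — visit 28.
          Visit 14.
        Visit 13.
      Visit 31.
    Visit 1.
  Visit 37.
Visit 22.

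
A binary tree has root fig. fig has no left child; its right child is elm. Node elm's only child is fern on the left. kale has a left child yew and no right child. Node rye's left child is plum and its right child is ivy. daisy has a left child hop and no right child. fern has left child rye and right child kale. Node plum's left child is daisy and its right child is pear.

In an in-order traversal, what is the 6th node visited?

In-order visits the left subtree, then the node, then the right subtree.
At fig: no left child.
Visit fig.
At fig: go right to elm.
  At elm: go left to fern.
    At fern: go left to rye.
      At rye: go left to plum.
        At plum: go left to daisy.
          At daisy: go left to hop.
            hop is a leaf — visit hop.
          Visit daisy.
          At daisy: no right child.
        Visit plum.
        At plum: go right to pear.
          pear is a leaf — visit pear.
      Visit rye.
      At rye: go right to ivy.
        ivy is a leaf — visit ivy.
    Visit fern.
    At fern: go right to kale.
      At kale: go left to yew.
        yew is a leaf — visit yew.
      Visit kale.
      At kale: no right child.
  Visit elm.
  At elm: no right child.
Full in-order sequence: fig, hop, daisy, plum, pear, rye, ivy, fern, yew, kale, elm.

rye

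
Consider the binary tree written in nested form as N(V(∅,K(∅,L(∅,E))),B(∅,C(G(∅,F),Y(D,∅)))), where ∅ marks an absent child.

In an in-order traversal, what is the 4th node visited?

E

In-order visits the left subtree, then the node, then the right subtree.
At N: go left to V.
  At V: no left child.
  Visit V.
  At V: go right to K.
    At K: no left child.
    Visit K.
    At K: go right to L.
      At L: no left child.
      Visit L.
      At L: go right to E.
        E is a leaf — visit E.
Visit N.
At N: go right to B.
  At B: no left child.
  Visit B.
  At B: go right to C.
    At C: go left to G.
      At G: no left child.
      Visit G.
      At G: go right to F.
        F is a leaf — visit F.
    Visit C.
    At C: go right to Y.
      At Y: go left to D.
        D is a leaf — visit D.
      Visit Y.
      At Y: no right child.
Full in-order sequence: V, K, L, E, N, B, G, F, C, D, Y.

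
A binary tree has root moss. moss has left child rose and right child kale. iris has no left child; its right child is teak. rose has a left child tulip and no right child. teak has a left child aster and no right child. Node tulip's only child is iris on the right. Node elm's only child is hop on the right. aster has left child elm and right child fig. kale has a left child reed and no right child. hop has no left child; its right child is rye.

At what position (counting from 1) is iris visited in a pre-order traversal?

4

Pre-order visits the node, then its left subtree, then its right subtree.
Visit moss.
At moss: go left to rose.
  Visit rose.
  At rose: go left to tulip.
    Visit tulip.
    At tulip: no left child.
    At tulip: go right to iris.
      Visit iris.
      At iris: no left child.
      At iris: go right to teak.
        Visit teak.
        At teak: go left to aster.
          Visit aster.
          At aster: go left to elm.
            Visit elm.
            At elm: no left child.
            At elm: go right to hop.
              Visit hop.
              At hop: no left child.
              At hop: go right to rye.
                rye is a leaf — visit rye.
          At aster: go right to fig.
            fig is a leaf — visit fig.
        At teak: no right child.
  At rose: no right child.
At moss: go right to kale.
  Visit kale.
  At kale: go left to reed.
    reed is a leaf — visit reed.
  At kale: no right child.
Full pre-order sequence: moss, rose, tulip, iris, teak, aster, elm, hop, rye, fig, kale, reed.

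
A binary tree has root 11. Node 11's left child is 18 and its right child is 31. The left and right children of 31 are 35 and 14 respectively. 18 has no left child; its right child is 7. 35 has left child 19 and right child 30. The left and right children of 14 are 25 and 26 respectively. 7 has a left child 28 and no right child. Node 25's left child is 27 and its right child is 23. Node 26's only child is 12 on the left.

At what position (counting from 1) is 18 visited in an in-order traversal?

In-order visits the left subtree, then the node, then the right subtree.
At 11: go left to 18.
  At 18: no left child.
  Visit 18.
  At 18: go right to 7.
    At 7: go left to 28.
      28 is a leaf — visit 28.
    Visit 7.
    At 7: no right child.
Visit 11.
At 11: go right to 31.
  At 31: go left to 35.
    At 35: go left to 19.
      19 is a leaf — visit 19.
    Visit 35.
    At 35: go right to 30.
      30 is a leaf — visit 30.
  Visit 31.
  At 31: go right to 14.
    At 14: go left to 25.
      At 25: go left to 27.
        27 is a leaf — visit 27.
      Visit 25.
      At 25: go right to 23.
        23 is a leaf — visit 23.
    Visit 14.
    At 14: go right to 26.
      At 26: go left to 12.
        12 is a leaf — visit 12.
      Visit 26.
      At 26: no right child.
Full in-order sequence: 18, 28, 7, 11, 19, 35, 30, 31, 27, 25, 23, 14, 12, 26.

1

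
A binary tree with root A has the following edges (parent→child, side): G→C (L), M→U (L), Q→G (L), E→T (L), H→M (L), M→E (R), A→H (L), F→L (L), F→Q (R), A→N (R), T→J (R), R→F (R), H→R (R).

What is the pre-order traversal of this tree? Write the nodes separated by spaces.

Pre-order visits the node, then its left subtree, then its right subtree.
Visit A.
At A: go left to H.
  Visit H.
  At H: go left to M.
    Visit M.
    At M: go left to U.
      U is a leaf — visit U.
    At M: go right to E.
      Visit E.
      At E: go left to T.
        Visit T.
        At T: no left child.
        At T: go right to J.
          J is a leaf — visit J.
      At E: no right child.
  At H: go right to R.
    Visit R.
    At R: no left child.
    At R: go right to F.
      Visit F.
      At F: go left to L.
        L is a leaf — visit L.
      At F: go right to Q.
        Visit Q.
        At Q: go left to G.
          Visit G.
          At G: go left to C.
            C is a leaf — visit C.
          At G: no right child.
        At Q: no right child.
At A: go right to N.
  N is a leaf — visit N.

A H M U E T J R F L Q G C N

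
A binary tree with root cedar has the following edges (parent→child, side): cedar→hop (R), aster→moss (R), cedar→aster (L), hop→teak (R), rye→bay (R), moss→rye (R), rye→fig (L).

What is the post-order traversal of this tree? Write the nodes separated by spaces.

fig bay rye moss aster teak hop cedar

Post-order visits the left subtree, then the right subtree, then the node.
At cedar: go left to aster.
  At aster: no left child.
  At aster: go right to moss.
    At moss: no left child.
    At moss: go right to rye.
      At rye: go left to fig.
        fig is a leaf — visit fig.
      At rye: go right to bay.
        bay is a leaf — visit bay.
      Visit rye.
    Visit moss.
  Visit aster.
At cedar: go right to hop.
  At hop: no left child.
  At hop: go right to teak.
    teak is a leaf — visit teak.
  Visit hop.
Visit cedar.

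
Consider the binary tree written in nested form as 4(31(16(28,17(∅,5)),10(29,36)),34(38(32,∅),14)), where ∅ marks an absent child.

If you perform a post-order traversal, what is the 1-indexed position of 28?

1

Post-order visits the left subtree, then the right subtree, then the node.
At 4: go left to 31.
  At 31: go left to 16.
    At 16: go left to 28.
      28 is a leaf — visit 28.
    At 16: go right to 17.
      At 17: no left child.
      At 17: go right to 5.
        5 is a leaf — visit 5.
      Visit 17.
    Visit 16.
  At 31: go right to 10.
    At 10: go left to 29.
      29 is a leaf — visit 29.
    At 10: go right to 36.
      36 is a leaf — visit 36.
    Visit 10.
  Visit 31.
At 4: go right to 34.
  At 34: go left to 38.
    At 38: go left to 32.
      32 is a leaf — visit 32.
    At 38: no right child.
    Visit 38.
  At 34: go right to 14.
    14 is a leaf — visit 14.
  Visit 34.
Visit 4.
Full post-order sequence: 28, 5, 17, 16, 29, 36, 10, 31, 32, 38, 14, 34, 4.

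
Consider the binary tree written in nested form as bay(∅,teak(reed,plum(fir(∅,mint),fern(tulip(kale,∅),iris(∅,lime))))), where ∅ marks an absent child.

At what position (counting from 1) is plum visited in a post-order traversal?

Post-order visits the left subtree, then the right subtree, then the node.
At bay: no left child.
At bay: go right to teak.
  At teak: go left to reed.
    reed is a leaf — visit reed.
  At teak: go right to plum.
    At plum: go left to fir.
      At fir: no left child.
      At fir: go right to mint.
        mint is a leaf — visit mint.
      Visit fir.
    At plum: go right to fern.
      At fern: go left to tulip.
        At tulip: go left to kale.
          kale is a leaf — visit kale.
        At tulip: no right child.
        Visit tulip.
      At fern: go right to iris.
        At iris: no left child.
        At iris: go right to lime.
          lime is a leaf — visit lime.
        Visit iris.
      Visit fern.
    Visit plum.
  Visit teak.
Visit bay.
Full post-order sequence: reed, mint, fir, kale, tulip, lime, iris, fern, plum, teak, bay.

9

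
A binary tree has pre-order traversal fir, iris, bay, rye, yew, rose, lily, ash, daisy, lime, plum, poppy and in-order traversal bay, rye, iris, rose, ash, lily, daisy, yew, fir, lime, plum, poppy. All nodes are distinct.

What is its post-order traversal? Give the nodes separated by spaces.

rye bay ash daisy lily rose yew iris poppy plum lime fir

The first element of pre-order is the root; it splits in-order into left and right subtrees.
Root fir: left subtree has 8 nodes {bay, rye, iris, rose, ash, lily, daisy, yew}, right has 3 {lime, plum, poppy}.
  Root iris: left subtree has 2 nodes {bay, rye}, right has 5 {rose, ash, lily, daisy, yew}.
    Root bay: left subtree has 0 nodes { }, right has 1 {rye}.
    Root yew: left subtree has 4 nodes {rose, ash, lily, daisy}, right has 0 { }.
      Root rose: left subtree has 0 nodes { }, right has 3 {ash, lily, daisy}.
        Root lily: left subtree has 1 node {ash}, right has 1 {daisy}.
  Root lime: left subtree has 0 nodes { }, right has 2 {plum, poppy}.
    Root plum: left subtree has 0 nodes { }, right has 1 {poppy}.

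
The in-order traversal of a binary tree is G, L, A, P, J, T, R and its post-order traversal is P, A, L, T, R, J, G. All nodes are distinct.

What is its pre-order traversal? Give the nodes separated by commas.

G, J, L, A, P, R, T

The last element of post-order is the root; it splits in-order into left and right subtrees.
Root G: left subtree has 0 nodes { }, right has 6 {L, A, P, J, T, R}.
  Root J: left subtree has 3 nodes {L, A, P}, right has 2 {T, R}.
    Root L: left subtree has 0 nodes { }, right has 2 {A, P}.
      Root A: left subtree has 0 nodes { }, right has 1 {P}.
    Root R: left subtree has 1 node {T}, right has 0 { }.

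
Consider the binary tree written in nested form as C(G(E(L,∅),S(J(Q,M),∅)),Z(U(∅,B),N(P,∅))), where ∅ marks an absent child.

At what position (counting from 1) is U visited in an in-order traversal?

In-order visits the left subtree, then the node, then the right subtree.
At C: go left to G.
  At G: go left to E.
    At E: go left to L.
      L is a leaf — visit L.
    Visit E.
    At E: no right child.
  Visit G.
  At G: go right to S.
    At S: go left to J.
      At J: go left to Q.
        Q is a leaf — visit Q.
      Visit J.
      At J: go right to M.
        M is a leaf — visit M.
    Visit S.
    At S: no right child.
Visit C.
At C: go right to Z.
  At Z: go left to U.
    At U: no left child.
    Visit U.
    At U: go right to B.
      B is a leaf — visit B.
  Visit Z.
  At Z: go right to N.
    At N: go left to P.
      P is a leaf — visit P.
    Visit N.
    At N: no right child.
Full in-order sequence: L, E, G, Q, J, M, S, C, U, B, Z, P, N.

9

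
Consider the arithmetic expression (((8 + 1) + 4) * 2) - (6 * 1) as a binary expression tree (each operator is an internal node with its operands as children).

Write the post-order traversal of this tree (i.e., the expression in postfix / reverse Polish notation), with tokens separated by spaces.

8 1 + 4 + 2 * 6 1 * -

Post-order on an expression tree gives postfix notation: for each operator, emit left operand, right operand, then the operator.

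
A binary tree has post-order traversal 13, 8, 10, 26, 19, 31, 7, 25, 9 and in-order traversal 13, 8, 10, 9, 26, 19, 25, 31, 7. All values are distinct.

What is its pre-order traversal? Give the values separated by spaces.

9 10 8 13 25 19 26 7 31

The last element of post-order is the root; it splits in-order into left and right subtrees.
Root 9: left subtree has 3 nodes {13, 8, 10}, right has 5 {26, 19, 25, 31, 7}.
  Root 10: left subtree has 2 nodes {13, 8}, right has 0 { }.
    Root 8: left subtree has 1 node {13}, right has 0 { }.
  Root 25: left subtree has 2 nodes {26, 19}, right has 2 {31, 7}.
    Root 19: left subtree has 1 node {26}, right has 0 { }.
    Root 7: left subtree has 1 node {31}, right has 0 { }.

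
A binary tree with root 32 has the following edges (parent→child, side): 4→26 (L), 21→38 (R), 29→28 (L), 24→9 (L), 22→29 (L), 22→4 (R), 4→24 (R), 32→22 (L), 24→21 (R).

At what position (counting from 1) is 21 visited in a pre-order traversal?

Pre-order visits the node, then its left subtree, then its right subtree.
Visit 32.
At 32: go left to 22.
  Visit 22.
  At 22: go left to 29.
    Visit 29.
    At 29: go left to 28.
      28 is a leaf — visit 28.
    At 29: no right child.
  At 22: go right to 4.
    Visit 4.
    At 4: go left to 26.
      26 is a leaf — visit 26.
    At 4: go right to 24.
      Visit 24.
      At 24: go left to 9.
        9 is a leaf — visit 9.
      At 24: go right to 21.
        Visit 21.
        At 21: no left child.
        At 21: go right to 38.
          38 is a leaf — visit 38.
At 32: no right child.
Full pre-order sequence: 32, 22, 29, 28, 4, 26, 24, 9, 21, 38.

9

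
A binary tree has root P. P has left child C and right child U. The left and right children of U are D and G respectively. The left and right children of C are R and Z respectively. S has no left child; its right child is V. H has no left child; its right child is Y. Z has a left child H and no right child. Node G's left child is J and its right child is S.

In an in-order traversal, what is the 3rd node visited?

In-order visits the left subtree, then the node, then the right subtree.
At P: go left to C.
  At C: go left to R.
    R is a leaf — visit R.
  Visit C.
  At C: go right to Z.
    At Z: go left to H.
      At H: no left child.
      Visit H.
      At H: go right to Y.
        Y is a leaf — visit Y.
    Visit Z.
    At Z: no right child.
Visit P.
At P: go right to U.
  At U: go left to D.
    D is a leaf — visit D.
  Visit U.
  At U: go right to G.
    At G: go left to J.
      J is a leaf — visit J.
    Visit G.
    At G: go right to S.
      At S: no left child.
      Visit S.
      At S: go right to V.
        V is a leaf — visit V.
Full in-order sequence: R, C, H, Y, Z, P, D, U, J, G, S, V.

H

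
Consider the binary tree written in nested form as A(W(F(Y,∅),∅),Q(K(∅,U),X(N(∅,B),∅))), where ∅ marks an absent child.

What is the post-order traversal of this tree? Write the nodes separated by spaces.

Post-order visits the left subtree, then the right subtree, then the node.
At A: go left to W.
  At W: go left to F.
    At F: go left to Y.
      Y is a leaf — visit Y.
    At F: no right child.
    Visit F.
  At W: no right child.
  Visit W.
At A: go right to Q.
  At Q: go left to K.
    At K: no left child.
    At K: go right to U.
      U is a leaf — visit U.
    Visit K.
  At Q: go right to X.
    At X: go left to N.
      At N: no left child.
      At N: go right to B.
        B is a leaf — visit B.
      Visit N.
    At X: no right child.
    Visit X.
  Visit Q.
Visit A.

Y F W U K B N X Q A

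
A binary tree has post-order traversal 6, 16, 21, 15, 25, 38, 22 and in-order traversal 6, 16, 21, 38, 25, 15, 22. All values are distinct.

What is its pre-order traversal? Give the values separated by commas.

22, 38, 21, 16, 6, 25, 15

The last element of post-order is the root; it splits in-order into left and right subtrees.
Root 22: left subtree has 6 nodes {6, 16, 21, 38, 25, 15}, right has 0 { }.
  Root 38: left subtree has 3 nodes {6, 16, 21}, right has 2 {25, 15}.
    Root 21: left subtree has 2 nodes {6, 16}, right has 0 { }.
      Root 16: left subtree has 1 node {6}, right has 0 { }.
    Root 25: left subtree has 0 nodes { }, right has 1 {15}.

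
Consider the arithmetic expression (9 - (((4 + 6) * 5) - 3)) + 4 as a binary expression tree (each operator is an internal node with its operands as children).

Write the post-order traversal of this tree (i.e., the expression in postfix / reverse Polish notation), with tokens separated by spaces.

Post-order on an expression tree gives postfix notation: for each operator, emit left operand, right operand, then the operator.

9 4 6 + 5 * 3 - - 4 +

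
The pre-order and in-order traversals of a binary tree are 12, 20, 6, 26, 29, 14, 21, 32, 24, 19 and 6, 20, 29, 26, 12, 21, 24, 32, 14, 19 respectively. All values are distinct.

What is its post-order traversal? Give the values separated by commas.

6, 29, 26, 20, 24, 32, 21, 19, 14, 12

The first element of pre-order is the root; it splits in-order into left and right subtrees.
Root 12: left subtree has 4 nodes {6, 20, 29, 26}, right has 5 {21, 24, 32, 14, 19}.
  Root 20: left subtree has 1 node {6}, right has 2 {29, 26}.
    Root 26: left subtree has 1 node {29}, right has 0 { }.
  Root 14: left subtree has 3 nodes {21, 24, 32}, right has 1 {19}.
    Root 21: left subtree has 0 nodes { }, right has 2 {24, 32}.
      Root 32: left subtree has 1 node {24}, right has 0 { }.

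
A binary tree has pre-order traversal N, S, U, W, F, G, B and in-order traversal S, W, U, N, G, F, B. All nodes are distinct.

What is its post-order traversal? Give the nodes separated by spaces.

The first element of pre-order is the root; it splits in-order into left and right subtrees.
Root N: left subtree has 3 nodes {S, W, U}, right has 3 {G, F, B}.
  Root S: left subtree has 0 nodes { }, right has 2 {W, U}.
    Root U: left subtree has 1 node {W}, right has 0 { }.
  Root F: left subtree has 1 node {G}, right has 1 {B}.

W U S G B F N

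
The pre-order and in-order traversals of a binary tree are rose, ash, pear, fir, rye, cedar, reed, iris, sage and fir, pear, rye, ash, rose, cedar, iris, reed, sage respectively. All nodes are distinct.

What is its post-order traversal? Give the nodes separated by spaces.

The first element of pre-order is the root; it splits in-order into left and right subtrees.
Root rose: left subtree has 4 nodes {fir, pear, rye, ash}, right has 4 {cedar, iris, reed, sage}.
  Root ash: left subtree has 3 nodes {fir, pear, rye}, right has 0 { }.
    Root pear: left subtree has 1 node {fir}, right has 1 {rye}.
  Root cedar: left subtree has 0 nodes { }, right has 3 {iris, reed, sage}.
    Root reed: left subtree has 1 node {iris}, right has 1 {sage}.

fir rye pear ash iris sage reed cedar rose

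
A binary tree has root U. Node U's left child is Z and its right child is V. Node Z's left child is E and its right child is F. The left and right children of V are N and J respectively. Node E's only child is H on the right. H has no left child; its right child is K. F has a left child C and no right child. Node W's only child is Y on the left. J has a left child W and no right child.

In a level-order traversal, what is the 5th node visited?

F

Level-order visits nodes level by level from the root, left to right within each level.
Level 0: U
Level 1: Z, V
Level 2: E, F, N, J
Level 3: H, C, W
Level 4: K, Y
Full level-order sequence: U, Z, V, E, F, N, J, H, C, W, K, Y.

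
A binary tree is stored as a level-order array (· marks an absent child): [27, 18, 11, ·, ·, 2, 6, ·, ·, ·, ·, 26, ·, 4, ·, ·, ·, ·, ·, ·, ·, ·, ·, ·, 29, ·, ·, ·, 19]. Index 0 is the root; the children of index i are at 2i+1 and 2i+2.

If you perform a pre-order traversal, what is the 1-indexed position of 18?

Pre-order visits the node, then its left subtree, then its right subtree.
Visit 27.
At 27: go left to 18.
  18 is a leaf — visit 18.
At 27: go right to 11.
  Visit 11.
  At 11: go left to 2.
    Visit 2.
    At 2: go left to 26.
      Visit 26.
      At 26: no left child.
      At 26: go right to 29.
        29 is a leaf — visit 29.
    At 2: no right child.
  At 11: go right to 6.
    Visit 6.
    At 6: go left to 4.
      Visit 4.
      At 4: no left child.
      At 4: go right to 19.
        19 is a leaf — visit 19.
    At 6: no right child.
Full pre-order sequence: 27, 18, 11, 2, 26, 29, 6, 4, 19.

2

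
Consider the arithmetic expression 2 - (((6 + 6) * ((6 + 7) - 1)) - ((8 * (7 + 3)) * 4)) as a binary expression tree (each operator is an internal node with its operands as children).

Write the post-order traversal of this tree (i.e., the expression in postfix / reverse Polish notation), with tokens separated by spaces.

Post-order on an expression tree gives postfix notation: for each operator, emit left operand, right operand, then the operator.

2 6 6 + 6 7 + 1 - * 8 7 3 + * 4 * - -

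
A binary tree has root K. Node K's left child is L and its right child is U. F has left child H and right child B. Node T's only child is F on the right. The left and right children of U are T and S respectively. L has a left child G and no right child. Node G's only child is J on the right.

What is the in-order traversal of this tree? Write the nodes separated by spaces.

G J L K T H F B U S

In-order visits the left subtree, then the node, then the right subtree.
At K: go left to L.
  At L: go left to G.
    At G: no left child.
    Visit G.
    At G: go right to J.
      J is a leaf — visit J.
  Visit L.
  At L: no right child.
Visit K.
At K: go right to U.
  At U: go left to T.
    At T: no left child.
    Visit T.
    At T: go right to F.
      At F: go left to H.
        H is a leaf — visit H.
      Visit F.
      At F: go right to B.
        B is a leaf — visit B.
  Visit U.
  At U: go right to S.
    S is a leaf — visit S.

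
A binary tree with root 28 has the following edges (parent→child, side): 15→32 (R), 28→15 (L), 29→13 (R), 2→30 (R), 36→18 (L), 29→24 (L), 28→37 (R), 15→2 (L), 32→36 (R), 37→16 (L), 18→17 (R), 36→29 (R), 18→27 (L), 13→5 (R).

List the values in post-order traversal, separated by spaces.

Post-order visits the left subtree, then the right subtree, then the node.
At 28: go left to 15.
  At 15: go left to 2.
    At 2: no left child.
    At 2: go right to 30.
      30 is a leaf — visit 30.
    Visit 2.
  At 15: go right to 32.
    At 32: no left child.
    At 32: go right to 36.
      At 36: go left to 18.
        At 18: go left to 27.
          27 is a leaf — visit 27.
        At 18: go right to 17.
          17 is a leaf — visit 17.
        Visit 18.
      At 36: go right to 29.
        At 29: go left to 24.
          24 is a leaf — visit 24.
        At 29: go right to 13.
          At 13: no left child.
          At 13: go right to 5.
            5 is a leaf — visit 5.
          Visit 13.
        Visit 29.
      Visit 36.
    Visit 32.
  Visit 15.
At 28: go right to 37.
  At 37: go left to 16.
    16 is a leaf — visit 16.
  At 37: no right child.
  Visit 37.
Visit 28.

30 2 27 17 18 24 5 13 29 36 32 15 16 37 28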